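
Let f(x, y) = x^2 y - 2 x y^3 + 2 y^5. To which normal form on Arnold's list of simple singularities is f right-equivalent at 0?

D_6

The Hessian of f at 0 has rank 0. Corank 2; j^3 = x^2*y has shape L^2 M (L != M), so D-series; mu = 6 gives D_6.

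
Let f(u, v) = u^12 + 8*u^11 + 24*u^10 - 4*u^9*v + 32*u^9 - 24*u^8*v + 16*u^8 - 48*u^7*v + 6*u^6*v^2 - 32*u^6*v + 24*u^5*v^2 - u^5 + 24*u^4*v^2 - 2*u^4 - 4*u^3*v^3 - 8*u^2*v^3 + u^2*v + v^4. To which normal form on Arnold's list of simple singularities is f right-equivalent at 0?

D5

The Hessian of f at 0 is [[0, 0], [0, 0]] with rank 0, so corank 2. A Groebner basis of the Jacobian ideal J(f) in C{u,v} is {u^3, u^2/4 + v^3, u*v}; counting standard monomials gives mu = 5. Corank 2; j^3 = u^2*v has shape L^2 M (L != M), so D-series; mu = 5 gives D_5.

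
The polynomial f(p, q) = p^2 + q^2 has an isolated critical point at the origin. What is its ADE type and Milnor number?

Type A_1, Milnor number mu = 1.

The Hessian of f at 0 has rank 2. Corank 0: nondegenerate Morse point, so A_1.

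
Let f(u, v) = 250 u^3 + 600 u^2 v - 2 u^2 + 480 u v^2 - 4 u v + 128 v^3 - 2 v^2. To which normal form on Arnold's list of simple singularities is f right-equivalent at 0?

A2

The Hessian of f at 0 has rank 1. Corank 1: A-series; mu = 2 gives A_2.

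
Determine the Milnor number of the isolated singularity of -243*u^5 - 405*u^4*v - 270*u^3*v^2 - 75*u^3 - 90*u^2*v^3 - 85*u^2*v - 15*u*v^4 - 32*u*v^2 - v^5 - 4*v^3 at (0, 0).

6

The Hessian of f at 0 is [[0, 0], [0, 0]] with rank 0, so corank 2. A Groebner basis of the Jacobian ideal J(f) in C{u,v} is {625*u*v/3 + v^4 + 250*v^2/3, u*v^2 + 2*v^3/5, u^2 + 11*u*v/15 + 2*v^2/15}; counting standard monomials gives mu = 6. Corank 2; j^3 = -(3*u + v)*(5*u + 2*v)^2 has shape L^2 M (L != M), so D-series; mu = 6 gives D_6.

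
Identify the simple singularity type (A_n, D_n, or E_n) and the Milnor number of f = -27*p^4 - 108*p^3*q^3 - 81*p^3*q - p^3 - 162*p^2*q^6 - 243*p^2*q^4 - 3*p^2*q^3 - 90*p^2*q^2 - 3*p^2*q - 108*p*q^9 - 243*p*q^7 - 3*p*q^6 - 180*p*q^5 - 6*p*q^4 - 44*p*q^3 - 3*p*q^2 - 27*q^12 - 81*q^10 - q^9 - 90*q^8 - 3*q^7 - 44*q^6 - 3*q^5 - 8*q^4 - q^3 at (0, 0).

Type E_7, Milnor number mu = 7.

The Hessian of f at 0 is [[0, 0], [0, 0]] with rank 0, so corank 2. A Groebner basis of the Jacobian ideal J(f) in C{p,q} is {p^2/3 + 2*p*q/3 + q^4 - q^3/9 + q^2/3, p^3 + 5*p^2/3 + 10*p*q/3 + 4*q^3/9 + 5*q^2/3, p^2*q - 11*p^2/9 - 22*p*q/9 - 16*q^3/27 - 11*q^2/9, 2*p^2/3 + p*q^2 + 4*p*q/3 + 7*q^3/9 + 2*q^2/3}; counting standard monomials gives mu = 7. Corank 2; j^3 = -(p + q)^3 is a perfect cube, so E-series; the 4-jet and mu = 7 give E_7.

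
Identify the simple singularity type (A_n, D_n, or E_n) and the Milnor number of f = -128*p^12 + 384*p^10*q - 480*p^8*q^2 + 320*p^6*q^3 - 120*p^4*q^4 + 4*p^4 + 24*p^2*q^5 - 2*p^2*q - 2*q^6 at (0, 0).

Type D7, Milnor number mu = 7.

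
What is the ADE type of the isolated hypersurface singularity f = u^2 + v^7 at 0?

The Hessian of f at 0 is [[2, 0], [0, 0]] with rank 1, so corank 1. A Groebner basis of the Jacobian ideal J(f) in C{u,v} is {v^6, u}; counting standard monomials gives mu = 6. Corank 1: A-series; mu = 6 gives A_6.

A_6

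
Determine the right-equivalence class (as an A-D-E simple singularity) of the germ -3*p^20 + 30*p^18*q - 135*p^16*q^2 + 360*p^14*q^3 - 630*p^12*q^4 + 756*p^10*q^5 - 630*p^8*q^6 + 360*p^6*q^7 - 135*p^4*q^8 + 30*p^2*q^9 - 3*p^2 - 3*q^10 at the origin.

A9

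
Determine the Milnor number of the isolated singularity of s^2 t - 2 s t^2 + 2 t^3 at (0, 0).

4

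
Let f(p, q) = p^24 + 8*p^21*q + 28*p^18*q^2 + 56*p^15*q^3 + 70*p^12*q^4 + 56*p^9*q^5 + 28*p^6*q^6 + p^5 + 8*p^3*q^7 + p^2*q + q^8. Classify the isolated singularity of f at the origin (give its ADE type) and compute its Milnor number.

Type D9, Milnor number mu = 9.

The Hessian of f at 0 has rank 0. Corank 2; j^3 = p^2*q has shape L^2 M (L != M), so D-series; mu = 9 gives D_9.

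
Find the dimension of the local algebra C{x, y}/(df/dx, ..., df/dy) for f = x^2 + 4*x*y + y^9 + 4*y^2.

8

The Hessian of f at 0 is [[2, 4], [4, 8]] with rank 1, so corank 1. A Groebner basis of the Jacobian ideal J(f) in C{x,y} is {y^8, x + 2*y}; counting standard monomials gives mu = 8. Corank 1: A-series; mu = 8 gives A_8.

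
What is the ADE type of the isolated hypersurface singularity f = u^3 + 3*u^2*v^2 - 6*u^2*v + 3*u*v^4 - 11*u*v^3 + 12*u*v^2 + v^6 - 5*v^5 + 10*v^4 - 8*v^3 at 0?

The Hessian of f at 0 has rank 0. Corank 2; j^3 = (u - 2*v)^3 is a perfect cube, so E-series; the 4-jet and mu = 7 give E_7.

E_7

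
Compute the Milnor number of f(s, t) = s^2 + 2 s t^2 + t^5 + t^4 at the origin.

The Hessian of f at 0 is [[2, 0], [0, 0]] with rank 1, so corank 1. A Groebner basis of the Jacobian ideal J(f) in C{s,t} is {s^2, s + t^2}; counting standard monomials gives mu = 4. Corank 1: A-series; mu = 4 gives A_4.

4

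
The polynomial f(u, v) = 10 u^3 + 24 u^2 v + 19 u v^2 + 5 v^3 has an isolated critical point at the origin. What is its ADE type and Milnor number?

The Hessian of f at 0 has rank 0. Corank 2; j^3 = (u + v)*(10*u^2 + 14*u*v + 5*v^2) splits into three distinct lines over C (the quadratic factor has nonzero discriminant), so D_4.

Type D_{4}, Milnor number mu = 4.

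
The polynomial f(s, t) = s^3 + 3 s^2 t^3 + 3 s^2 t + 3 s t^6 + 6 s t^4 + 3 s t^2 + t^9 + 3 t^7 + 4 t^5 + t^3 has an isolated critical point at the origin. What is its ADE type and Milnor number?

The Hessian of f at 0 is [[0, 0], [0, 0]] with rank 0, so corank 2. A Groebner basis of the Jacobian ideal J(f) in C{s,t} is {s^2/2 + s*t^3 + s*t + t^2/2, t^4, s^3 - 3*s*t^2 - 2*t^3, s^2*t + 2*s*t^2 + t^3}; counting standard monomials gives mu = 8. Corank 2; j^3 = (s + t)^3 is a perfect cube, so E-series; the 5-jet and mu = 8 give E_8.

Type E_8, Milnor number mu = 8.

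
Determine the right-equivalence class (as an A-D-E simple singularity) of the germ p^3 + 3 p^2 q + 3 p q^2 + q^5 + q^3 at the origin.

E_8

The Hessian of f at 0 has rank 0. Corank 2; j^3 = (p + q)^3 is a perfect cube, so E-series; the 5-jet and mu = 8 give E_8.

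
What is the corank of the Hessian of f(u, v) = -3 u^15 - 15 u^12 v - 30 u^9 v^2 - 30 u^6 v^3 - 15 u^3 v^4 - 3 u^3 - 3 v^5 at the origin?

2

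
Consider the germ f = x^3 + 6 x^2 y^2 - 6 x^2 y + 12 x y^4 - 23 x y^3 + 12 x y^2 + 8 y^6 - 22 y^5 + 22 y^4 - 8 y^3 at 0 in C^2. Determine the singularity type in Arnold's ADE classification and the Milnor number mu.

The Hessian of f at 0 is [[0, 0], [0, 0]] with rank 0, so corank 2. A Groebner basis of the Jacobian ideal J(f) in C{x,y} is {-x^2/4 + x*y + y^4 - y^3/12 - y^2, x^3 + 13*x^2/2 - 26*x*y - 35*y^3/6 + 26*y^2, x^2*y + 25*x^2/12 - 25*x*y/3 - 119*y^3/36 + 25*y^2/3, x^2/2 + x*y^2 - 2*x*y - 11*y^3/6 + 2*y^2}; counting standard monomials gives mu = 7. Corank 2; j^3 = (x - 2*y)^3 is a perfect cube, so E-series; the 4-jet and mu = 7 give E_7.

Type E7, Milnor number mu = 7.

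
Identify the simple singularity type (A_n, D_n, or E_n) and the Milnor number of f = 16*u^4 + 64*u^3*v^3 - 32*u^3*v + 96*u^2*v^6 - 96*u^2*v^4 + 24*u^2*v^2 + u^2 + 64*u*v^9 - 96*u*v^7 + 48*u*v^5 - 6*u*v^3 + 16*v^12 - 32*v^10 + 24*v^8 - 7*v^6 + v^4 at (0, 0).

The Hessian of f at 0 has rank 1. Corank 1: A-series; mu = 3 gives A_3.

Type A_{3}, Milnor number mu = 3.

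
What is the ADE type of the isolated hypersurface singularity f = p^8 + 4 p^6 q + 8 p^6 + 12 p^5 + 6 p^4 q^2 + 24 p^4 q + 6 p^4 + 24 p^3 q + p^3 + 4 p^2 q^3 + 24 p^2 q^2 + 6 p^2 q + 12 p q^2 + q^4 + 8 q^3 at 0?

E_{6}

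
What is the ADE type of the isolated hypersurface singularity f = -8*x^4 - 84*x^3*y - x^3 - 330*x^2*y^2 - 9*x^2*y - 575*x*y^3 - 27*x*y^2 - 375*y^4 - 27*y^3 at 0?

E7

The Hessian of f at 0 is [[0, 0], [0, 0]] with rank 0, so corank 2. A Groebner basis of the Jacobian ideal J(f) in C{x,y} is {3*x^2/4 + 9*x*y/2 + y^4 - y^3/4 + 27*y^2/4, x^3 + 99*x^2/4 + 297*x*y/2 + 75*y^3/4 + 891*y^2/4, x^2*y - 23*x^2/4 - 69*x*y/2 - 85*y^3/12 - 207*y^2/4, x^2 + x*y^2 + 6*x*y + 8*y^3/3 + 9*y^2}; counting standard monomials gives mu = 7. Corank 2; j^3 = -(x + 3*y)^3 is a perfect cube, so E-series; the 4-jet and mu = 7 give E_7.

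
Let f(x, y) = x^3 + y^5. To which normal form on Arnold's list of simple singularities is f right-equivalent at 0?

The Hessian of f at 0 is [[0, 0], [0, 0]] with rank 0, so corank 2. A Groebner basis of the Jacobian ideal J(f) in C{x,y} is {y^4, x^2}; counting standard monomials gives mu = 8. Corank 2; j^3 = x^3 is a perfect cube, so E-series; the 5-jet and mu = 8 give E_8.

E_8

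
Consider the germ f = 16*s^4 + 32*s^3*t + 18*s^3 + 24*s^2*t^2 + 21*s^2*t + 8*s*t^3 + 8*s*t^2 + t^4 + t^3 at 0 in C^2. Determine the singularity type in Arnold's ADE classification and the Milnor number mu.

The Hessian of f at 0 is [[0, 0], [0, 0]] with rank 0, so corank 2. A Groebner basis of the Jacobian ideal J(f) in C{s,t} is {s*t^2 + 27*s*t/8 + 9*t^2/8, -81*s*t/8 + t^3 - 27*t^2/8, s^2 + 5*s*t/6 + t^2/6}; counting standard monomials gives mu = 5. Corank 2; j^3 = (2*s + t)*(3*s + t)^2 has shape L^2 M (L != M), so D-series; mu = 5 gives D_5.

Type D5, Milnor number mu = 5.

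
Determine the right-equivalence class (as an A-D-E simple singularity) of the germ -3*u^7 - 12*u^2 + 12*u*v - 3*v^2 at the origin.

The Hessian of f at 0 is [[-24, 12], [12, -6]] with rank 1, so corank 1. A Groebner basis of the Jacobian ideal J(f) in C{u,v} is {v^6, u - v/2}; counting standard monomials gives mu = 6. Corank 1: A-series; mu = 6 gives A_6.

A6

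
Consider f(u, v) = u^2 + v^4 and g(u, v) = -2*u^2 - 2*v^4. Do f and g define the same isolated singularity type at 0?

Yes.

The Hessian of f at 0 has rank 1. Corank 1: A-series; mu = 3 gives A_3. The Hessian of g at 0 has rank 1. Corank 1: A-series; mu = 3 gives A_3. Both have type A_3, hence right-equivalent.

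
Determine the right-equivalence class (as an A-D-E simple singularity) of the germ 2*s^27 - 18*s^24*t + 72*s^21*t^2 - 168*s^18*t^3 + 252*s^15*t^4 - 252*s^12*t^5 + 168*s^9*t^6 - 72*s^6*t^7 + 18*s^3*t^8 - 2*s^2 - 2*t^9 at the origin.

The Hessian of f at 0 has rank 1. Corank 1: A-series; mu = 8 gives A_8.

A_8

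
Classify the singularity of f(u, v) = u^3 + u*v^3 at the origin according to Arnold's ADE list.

E_{7}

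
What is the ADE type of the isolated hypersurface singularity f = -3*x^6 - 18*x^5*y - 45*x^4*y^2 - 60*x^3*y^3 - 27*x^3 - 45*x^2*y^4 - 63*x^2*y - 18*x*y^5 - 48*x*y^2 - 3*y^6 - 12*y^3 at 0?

D7

The Hessian of f at 0 is [[0, 0], [0, 0]] with rank 0, so corank 2. A Groebner basis of the Jacobian ideal J(f) in C{x,y} is {-243*x*y/2 + y^5 - 81*y^2, x*y^2 + 2*y^3/3, x^2 + 5*x*y/3 + 2*y^2/3}; counting standard monomials gives mu = 7. Corank 2; j^3 = -3*(x + y)*(3*x + 2*y)^2 has shape L^2 M (L != M), so D-series; mu = 7 gives D_7.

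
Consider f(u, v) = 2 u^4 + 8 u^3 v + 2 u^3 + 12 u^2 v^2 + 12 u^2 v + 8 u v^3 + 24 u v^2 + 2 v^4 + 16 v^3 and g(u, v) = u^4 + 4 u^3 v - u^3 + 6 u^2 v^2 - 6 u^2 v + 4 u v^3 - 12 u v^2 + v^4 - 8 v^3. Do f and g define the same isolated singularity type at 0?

Yes.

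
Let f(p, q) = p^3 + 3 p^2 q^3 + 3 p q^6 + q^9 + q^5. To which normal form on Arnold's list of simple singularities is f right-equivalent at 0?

The Hessian of f at 0 has rank 0. Corank 2; j^3 = p^3 is a perfect cube, so E-series; the 5-jet and mu = 8 give E_8.

E_{8}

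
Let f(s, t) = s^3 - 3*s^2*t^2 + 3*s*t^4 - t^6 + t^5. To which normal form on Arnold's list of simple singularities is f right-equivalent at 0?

The Hessian of f at 0 has rank 0. Corank 2; j^3 = s^3 is a perfect cube, so E-series; the 5-jet and mu = 8 give E_8.

E8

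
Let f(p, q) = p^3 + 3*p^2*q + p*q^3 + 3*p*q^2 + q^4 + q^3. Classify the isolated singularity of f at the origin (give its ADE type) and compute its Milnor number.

The Hessian of f at 0 has rank 0. Corank 2; j^3 = (p + q)^3 is a perfect cube, so E-series; the 4-jet and mu = 7 give E_7.

Type E7, Milnor number mu = 7.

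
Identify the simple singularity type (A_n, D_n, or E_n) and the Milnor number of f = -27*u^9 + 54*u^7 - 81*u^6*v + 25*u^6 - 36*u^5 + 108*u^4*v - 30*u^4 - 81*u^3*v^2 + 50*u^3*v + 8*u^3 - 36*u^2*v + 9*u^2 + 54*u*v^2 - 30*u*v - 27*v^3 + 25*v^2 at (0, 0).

Type A_{2}, Milnor number mu = 2.

The Hessian of f at 0 is [[18, -30], [-30, 50]] with rank 1, so corank 1. A Groebner basis of the Jacobian ideal J(f) in C{u,v} is {v^2, u - 5*v/3}; counting standard monomials gives mu = 2. Corank 1: A-series; mu = 2 gives A_2.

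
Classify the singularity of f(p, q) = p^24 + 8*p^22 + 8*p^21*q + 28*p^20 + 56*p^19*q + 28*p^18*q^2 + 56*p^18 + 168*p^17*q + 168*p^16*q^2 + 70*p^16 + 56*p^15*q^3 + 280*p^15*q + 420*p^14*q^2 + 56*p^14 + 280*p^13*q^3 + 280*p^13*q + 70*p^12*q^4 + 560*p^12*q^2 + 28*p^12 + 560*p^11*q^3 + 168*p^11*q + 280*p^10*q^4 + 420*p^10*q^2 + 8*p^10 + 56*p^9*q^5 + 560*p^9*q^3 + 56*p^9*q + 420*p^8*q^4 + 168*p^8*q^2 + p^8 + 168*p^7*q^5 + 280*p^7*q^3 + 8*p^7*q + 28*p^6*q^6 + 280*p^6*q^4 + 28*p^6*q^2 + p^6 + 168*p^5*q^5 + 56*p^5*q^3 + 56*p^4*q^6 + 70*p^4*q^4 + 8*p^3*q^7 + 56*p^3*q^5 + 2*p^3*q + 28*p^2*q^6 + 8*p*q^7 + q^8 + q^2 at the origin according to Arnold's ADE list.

The Hessian of f at 0 has rank 1. Corank 1: A-series; mu = 7 gives A_7.

A_{7}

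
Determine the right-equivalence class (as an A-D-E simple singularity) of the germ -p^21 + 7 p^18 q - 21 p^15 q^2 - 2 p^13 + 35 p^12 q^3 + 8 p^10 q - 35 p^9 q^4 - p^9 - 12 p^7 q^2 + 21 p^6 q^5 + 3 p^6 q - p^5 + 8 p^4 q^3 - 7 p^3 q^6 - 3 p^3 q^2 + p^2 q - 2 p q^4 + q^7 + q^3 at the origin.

D_{4}

The Hessian of f at 0 is [[0, 0], [0, 0]] with rank 0, so corank 2. A Groebner basis of the Jacobian ideal J(f) in C{p,q} is {q^3, p^2 + 3*q^2, p*q}; counting standard monomials gives mu = 4. Corank 2; j^3 = q*(p^2 + q^2) splits into three distinct lines over C (the quadratic factor has nonzero discriminant), so D_4.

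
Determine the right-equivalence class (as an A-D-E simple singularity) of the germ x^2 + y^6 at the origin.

A5

The Hessian of f at 0 is [[2, 0], [0, 0]] with rank 1, so corank 1. A Groebner basis of the Jacobian ideal J(f) in C{x,y} is {y^5, x}; counting standard monomials gives mu = 5. Corank 1: A-series; mu = 5 gives A_5.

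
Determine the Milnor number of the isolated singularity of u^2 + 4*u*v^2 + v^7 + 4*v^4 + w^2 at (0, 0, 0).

The Hessian of f at 0 has rank 2. Corank 1: A-series; mu = 6 gives A_6.

6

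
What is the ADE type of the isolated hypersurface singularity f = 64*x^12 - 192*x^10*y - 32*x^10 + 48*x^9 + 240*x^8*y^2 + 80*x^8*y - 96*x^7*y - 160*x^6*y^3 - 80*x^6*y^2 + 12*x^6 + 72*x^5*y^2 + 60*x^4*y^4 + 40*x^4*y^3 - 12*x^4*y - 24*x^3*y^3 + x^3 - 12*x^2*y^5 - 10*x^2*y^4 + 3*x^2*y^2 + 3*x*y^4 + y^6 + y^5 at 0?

E_8

The Hessian of f at 0 is [[0, 0], [0, 0]] with rank 0, so corank 2. A Groebner basis of the Jacobian ideal J(f) in C{x,y} is {y^4, x^3, x^2/2 + x*y^2}; counting standard monomials gives mu = 8. Corank 2; j^3 = x^3 is a perfect cube, so E-series; the 5-jet and mu = 8 give E_8.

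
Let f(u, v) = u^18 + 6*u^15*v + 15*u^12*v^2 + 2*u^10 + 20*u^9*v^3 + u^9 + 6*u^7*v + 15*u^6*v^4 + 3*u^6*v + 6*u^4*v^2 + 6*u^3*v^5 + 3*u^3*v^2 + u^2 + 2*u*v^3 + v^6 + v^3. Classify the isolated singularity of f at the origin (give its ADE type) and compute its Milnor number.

Type A_2, Milnor number mu = 2.

The Hessian of f at 0 has rank 1. Corank 1: A-series; mu = 2 gives A_2.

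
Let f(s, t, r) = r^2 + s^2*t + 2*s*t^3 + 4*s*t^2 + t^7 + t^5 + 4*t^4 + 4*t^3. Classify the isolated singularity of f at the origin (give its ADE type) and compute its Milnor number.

Type D_8, Milnor number mu = 8.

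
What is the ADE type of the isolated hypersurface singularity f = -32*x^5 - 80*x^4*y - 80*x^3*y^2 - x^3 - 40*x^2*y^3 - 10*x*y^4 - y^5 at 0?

The Hessian of f at 0 has rank 0. Corank 2; j^3 = -x^3 is a perfect cube, so E-series; the 5-jet and mu = 8 give E_8.

E_{8}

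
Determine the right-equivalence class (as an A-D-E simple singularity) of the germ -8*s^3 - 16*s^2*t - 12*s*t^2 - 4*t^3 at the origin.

D_{4}

The Hessian of f at 0 has rank 0. Corank 2; j^3 = -4*(s + t)*(2*s^2 + 2*s*t + t^2) splits into three distinct lines over C (the quadratic factor has nonzero discriminant), so D_4.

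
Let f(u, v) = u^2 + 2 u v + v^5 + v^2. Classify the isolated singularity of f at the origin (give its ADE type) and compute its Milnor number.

The Hessian of f at 0 has rank 1. Corank 1: A-series; mu = 4 gives A_4.

Type A_{4}, Milnor number mu = 4.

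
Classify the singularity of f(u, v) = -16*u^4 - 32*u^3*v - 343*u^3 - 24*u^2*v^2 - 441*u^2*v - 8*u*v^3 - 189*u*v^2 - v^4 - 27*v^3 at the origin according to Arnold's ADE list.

E6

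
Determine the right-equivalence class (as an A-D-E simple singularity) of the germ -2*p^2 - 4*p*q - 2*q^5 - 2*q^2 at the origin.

The Hessian of f at 0 has rank 1. Corank 1: A-series; mu = 4 gives A_4.

A_{4}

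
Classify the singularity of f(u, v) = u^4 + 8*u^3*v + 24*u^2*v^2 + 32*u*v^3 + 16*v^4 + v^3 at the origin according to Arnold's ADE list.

E6

The Hessian of f at 0 has rank 0. Corank 2; j^3 = v^3 is a perfect cube, so E-series; the 4-jet and mu = 6 give E_6.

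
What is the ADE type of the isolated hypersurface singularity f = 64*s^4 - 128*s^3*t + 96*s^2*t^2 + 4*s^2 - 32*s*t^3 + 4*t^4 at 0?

The Hessian of f at 0 is [[8, 0], [0, 0]] with rank 1, so corank 1. A Groebner basis of the Jacobian ideal J(f) in C{s,t} is {t^3, s}; counting standard monomials gives mu = 3. Corank 1: A-series; mu = 3 gives A_3.

A_{3}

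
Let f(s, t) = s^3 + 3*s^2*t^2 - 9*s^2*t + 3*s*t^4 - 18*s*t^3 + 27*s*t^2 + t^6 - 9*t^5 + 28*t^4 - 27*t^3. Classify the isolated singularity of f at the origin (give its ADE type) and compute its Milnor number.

Type E_{6}, Milnor number mu = 6.

The Hessian of f at 0 is [[0, 0], [0, 0]] with rank 0, so corank 2. A Groebner basis of the Jacobian ideal J(f) in C{s,t} is {s^3 + 27*s^2/2 - 81*s*t + 243*t^2/2, s^2*t + 3*s^2 - 18*s*t + 27*t^2, s^2/2 + s*t^2 - 3*s*t + 9*t^2/2, t^3}; counting standard monomials gives mu = 6. Corank 2; j^3 = (s - 3*t)^3 is a perfect cube, so E-series; the 4-jet and mu = 6 give E_6.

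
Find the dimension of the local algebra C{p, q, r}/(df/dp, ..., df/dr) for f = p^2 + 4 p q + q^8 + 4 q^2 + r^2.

The Hessian of f at 0 has rank 2. Corank 1: A-series; mu = 7 gives A_7.

7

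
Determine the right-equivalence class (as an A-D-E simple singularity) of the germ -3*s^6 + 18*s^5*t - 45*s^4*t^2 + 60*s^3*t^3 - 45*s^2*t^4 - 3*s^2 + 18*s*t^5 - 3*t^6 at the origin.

A5

The Hessian of f at 0 has rank 1. Corank 1: A-series; mu = 5 gives A_5.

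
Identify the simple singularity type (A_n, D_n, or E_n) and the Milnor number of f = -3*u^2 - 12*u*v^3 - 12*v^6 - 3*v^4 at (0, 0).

Type A3, Milnor number mu = 3.

The Hessian of f at 0 has rank 1. Corank 1: A-series; mu = 3 gives A_3.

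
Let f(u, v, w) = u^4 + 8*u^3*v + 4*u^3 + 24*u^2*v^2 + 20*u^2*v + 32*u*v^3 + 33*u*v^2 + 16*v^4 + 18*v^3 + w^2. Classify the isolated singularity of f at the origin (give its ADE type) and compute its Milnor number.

Type D_{5}, Milnor number mu = 5.

The Hessian of f at 0 is [[0, 0, 0], [0, 0, 0], [0, 0, 2]] with rank 1, so corank 2. A Groebner basis of the Jacobian ideal J(f) in C{u,v,w} is {u*v^2 + 6*u*v + 9*v^2, -4*u*v + v^3 - 6*v^2, u^2 + 7*u*v/2 + 3*v^2, w}; counting standard monomials gives mu = 5. Corank 2; j^3 = (u + 2*v)*(2*u + 3*v)^2 has shape L^2 M (L != M), so D-series; mu = 5 gives D_5.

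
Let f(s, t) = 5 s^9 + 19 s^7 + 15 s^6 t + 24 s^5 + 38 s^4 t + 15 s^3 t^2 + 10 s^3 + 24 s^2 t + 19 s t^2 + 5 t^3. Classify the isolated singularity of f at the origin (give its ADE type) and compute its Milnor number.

Type D_4, Milnor number mu = 4.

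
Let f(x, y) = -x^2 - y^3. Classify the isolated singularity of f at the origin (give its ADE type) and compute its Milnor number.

Type A_2, Milnor number mu = 2.

The Hessian of f at 0 is [[-2, 0], [0, 0]] with rank 1, so corank 1. A Groebner basis of the Jacobian ideal J(f) in C{x,y} is {y^2, x}; counting standard monomials gives mu = 2. Corank 1: A-series; mu = 2 gives A_2.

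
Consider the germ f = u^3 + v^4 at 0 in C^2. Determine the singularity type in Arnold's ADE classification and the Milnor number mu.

Type E_{6}, Milnor number mu = 6.

The Hessian of f at 0 has rank 0. Corank 2; j^3 = u^3 is a perfect cube, so E-series; the 4-jet and mu = 6 give E_6.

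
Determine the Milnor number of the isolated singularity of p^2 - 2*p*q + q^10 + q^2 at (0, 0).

9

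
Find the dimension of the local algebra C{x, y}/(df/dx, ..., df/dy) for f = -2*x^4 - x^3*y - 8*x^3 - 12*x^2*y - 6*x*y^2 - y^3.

7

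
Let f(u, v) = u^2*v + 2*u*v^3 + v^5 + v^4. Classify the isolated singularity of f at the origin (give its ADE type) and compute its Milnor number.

Type D5, Milnor number mu = 5.

The Hessian of f at 0 has rank 0. Corank 2; j^3 = u^2*v has shape L^2 M (L != M), so D-series; mu = 5 gives D_5.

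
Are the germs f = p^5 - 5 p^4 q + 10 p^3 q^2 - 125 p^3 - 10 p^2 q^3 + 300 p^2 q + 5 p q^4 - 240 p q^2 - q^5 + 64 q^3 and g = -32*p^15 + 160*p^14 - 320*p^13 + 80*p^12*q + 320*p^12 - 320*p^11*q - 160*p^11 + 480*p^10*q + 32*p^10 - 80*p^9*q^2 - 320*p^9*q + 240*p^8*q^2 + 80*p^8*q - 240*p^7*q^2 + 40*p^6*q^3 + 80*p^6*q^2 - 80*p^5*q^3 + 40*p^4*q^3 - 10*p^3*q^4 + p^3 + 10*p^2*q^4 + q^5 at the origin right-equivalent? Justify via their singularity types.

Yes.

The Hessian of f at 0 is [[0, 0], [0, 0]] with rank 0, so corank 2. A Groebner basis of the Jacobian ideal J(f) in C{p,q} is {q^5, p*q^3 - 17*q^4/20, p^2 - 8*p*q/5 + 16*q^2/25}; counting standard monomials gives mu = 8. Corank 2; j^3 = -(5*p - 4*q)^3 is a perfect cube, so E-series; the 5-jet and mu = 8 give E_8. The Hessian of g at 0 is [[0, 0], [0, 0]] with rank 0, so corank 2. A Groebner basis of the Jacobian ideal J(g) in C{p,q} is {q^4, p^2}; counting standard monomials gives mu = 8. Corank 2; j^3 = p^3 is a perfect cube, so E-series; the 5-jet and mu = 8 give E_8. Both have type E_8, hence right-equivalent.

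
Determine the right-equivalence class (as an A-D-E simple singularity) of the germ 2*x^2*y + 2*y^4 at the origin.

D5

The Hessian of f at 0 has rank 0. Corank 2; j^3 = 2*x^2*y has shape L^2 M (L != M), so D-series; mu = 5 gives D_5.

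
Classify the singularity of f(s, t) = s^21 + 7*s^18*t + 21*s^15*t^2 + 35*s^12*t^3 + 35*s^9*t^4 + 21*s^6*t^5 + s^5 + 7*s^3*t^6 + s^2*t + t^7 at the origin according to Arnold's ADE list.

D_{8}

The Hessian of f at 0 is [[0, 0], [0, 0]] with rank 0, so corank 2. A Groebner basis of the Jacobian ideal J(f) in C{s,t} is {s^2/7 + t^6, s^3, s*t}; counting standard monomials gives mu = 8. Corank 2; j^3 = s^2*t has shape L^2 M (L != M), so D-series; mu = 8 gives D_8.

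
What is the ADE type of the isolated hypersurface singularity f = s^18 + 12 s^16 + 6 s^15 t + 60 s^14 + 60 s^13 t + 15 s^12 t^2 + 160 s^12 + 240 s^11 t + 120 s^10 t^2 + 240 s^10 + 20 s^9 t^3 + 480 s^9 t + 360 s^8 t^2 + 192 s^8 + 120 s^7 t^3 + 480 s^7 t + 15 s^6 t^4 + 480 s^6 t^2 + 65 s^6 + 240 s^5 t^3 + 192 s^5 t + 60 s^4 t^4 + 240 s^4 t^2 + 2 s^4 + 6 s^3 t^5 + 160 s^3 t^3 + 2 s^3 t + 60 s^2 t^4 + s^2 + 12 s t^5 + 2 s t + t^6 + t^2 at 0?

The Hessian of f at 0 is [[2, 2], [2, 2]] with rank 1, so corank 1. A Groebner basis of the Jacobian ideal J(f) in C{s,t} is {s*t^2 + s + t, -s + t^3 - t, s^2 + 2*s*t + t^2}; counting standard monomials gives mu = 5. Corank 1: A-series; mu = 5 gives A_5.

A5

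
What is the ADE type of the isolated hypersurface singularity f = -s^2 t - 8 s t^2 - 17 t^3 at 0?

D_4

The Hessian of f at 0 has rank 0. Corank 2; j^3 = -t*(s^2 + 8*s*t + 17*t^2) splits into three distinct lines over C (the quadratic factor has nonzero discriminant), so D_4.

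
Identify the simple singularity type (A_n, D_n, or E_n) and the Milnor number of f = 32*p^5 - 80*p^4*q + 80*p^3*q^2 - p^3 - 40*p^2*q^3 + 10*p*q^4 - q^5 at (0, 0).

Type E8, Milnor number mu = 8.

The Hessian of f at 0 has rank 0. Corank 2; j^3 = -p^3 is a perfect cube, so E-series; the 5-jet and mu = 8 give E_8.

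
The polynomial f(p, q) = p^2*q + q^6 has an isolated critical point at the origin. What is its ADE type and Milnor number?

The Hessian of f at 0 is [[0, 0], [0, 0]] with rank 0, so corank 2. A Groebner basis of the Jacobian ideal J(f) in C{p,q} is {p^2/6 + q^5, p^3, p*q}; counting standard monomials gives mu = 7. Corank 2; j^3 = p^2*q has shape L^2 M (L != M), so D-series; mu = 7 gives D_7.

Type D_{7}, Milnor number mu = 7.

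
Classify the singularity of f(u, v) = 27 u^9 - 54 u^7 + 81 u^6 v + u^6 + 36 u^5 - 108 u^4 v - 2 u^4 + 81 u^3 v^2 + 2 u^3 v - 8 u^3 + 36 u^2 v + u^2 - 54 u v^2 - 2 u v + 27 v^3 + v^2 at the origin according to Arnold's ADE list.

A_2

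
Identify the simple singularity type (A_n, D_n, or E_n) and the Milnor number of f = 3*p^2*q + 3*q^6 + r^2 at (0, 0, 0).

Type D7, Milnor number mu = 7.

The Hessian of f at 0 has rank 1. Corank 2; j^3 = 3*p^2*q has shape L^2 M (L != M), so D-series; mu = 7 gives D_7.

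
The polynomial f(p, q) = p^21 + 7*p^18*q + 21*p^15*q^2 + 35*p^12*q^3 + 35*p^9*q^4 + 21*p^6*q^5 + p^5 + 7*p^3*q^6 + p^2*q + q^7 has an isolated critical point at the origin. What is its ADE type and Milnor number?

Type D8, Milnor number mu = 8.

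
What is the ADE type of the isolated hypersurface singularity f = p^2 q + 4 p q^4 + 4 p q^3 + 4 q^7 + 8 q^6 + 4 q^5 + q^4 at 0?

D_{5}

The Hessian of f at 0 is [[0, 0], [0, 0]] with rank 0, so corank 2. A Groebner basis of the Jacobian ideal J(f) in C{p,q} is {p*q^2, p*q/2 + q^3, p^2 - 2*p*q}; counting standard monomials gives mu = 5. Corank 2; j^3 = p^2*q has shape L^2 M (L != M), so D-series; mu = 5 gives D_5.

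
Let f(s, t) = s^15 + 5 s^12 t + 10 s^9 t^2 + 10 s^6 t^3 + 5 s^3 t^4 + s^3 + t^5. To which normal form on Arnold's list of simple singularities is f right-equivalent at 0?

E_{8}

The Hessian of f at 0 has rank 0. Corank 2; j^3 = s^3 is a perfect cube, so E-series; the 5-jet and mu = 8 give E_8.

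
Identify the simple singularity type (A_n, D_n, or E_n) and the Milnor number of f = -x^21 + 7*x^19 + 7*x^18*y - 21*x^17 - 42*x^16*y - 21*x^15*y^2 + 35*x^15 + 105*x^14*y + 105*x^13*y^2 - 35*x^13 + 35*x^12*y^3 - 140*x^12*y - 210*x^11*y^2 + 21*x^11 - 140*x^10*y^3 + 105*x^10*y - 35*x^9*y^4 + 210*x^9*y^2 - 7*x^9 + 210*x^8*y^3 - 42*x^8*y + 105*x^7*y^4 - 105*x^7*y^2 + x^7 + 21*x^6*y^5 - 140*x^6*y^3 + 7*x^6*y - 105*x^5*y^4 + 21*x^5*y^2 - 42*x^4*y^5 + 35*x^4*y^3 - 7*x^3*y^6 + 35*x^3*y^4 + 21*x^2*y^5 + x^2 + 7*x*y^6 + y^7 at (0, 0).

Type A6, Milnor number mu = 6.

The Hessian of f at 0 has rank 1. Corank 1: A-series; mu = 6 gives A_6.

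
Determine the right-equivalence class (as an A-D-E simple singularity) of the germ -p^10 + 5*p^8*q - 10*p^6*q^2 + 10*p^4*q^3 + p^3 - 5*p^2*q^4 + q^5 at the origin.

E_{8}

The Hessian of f at 0 is [[0, 0], [0, 0]] with rank 0, so corank 2. A Groebner basis of the Jacobian ideal J(f) in C{p,q} is {q^4, p^2}; counting standard monomials gives mu = 8. Corank 2; j^3 = p^3 is a perfect cube, so E-series; the 5-jet and mu = 8 give E_8.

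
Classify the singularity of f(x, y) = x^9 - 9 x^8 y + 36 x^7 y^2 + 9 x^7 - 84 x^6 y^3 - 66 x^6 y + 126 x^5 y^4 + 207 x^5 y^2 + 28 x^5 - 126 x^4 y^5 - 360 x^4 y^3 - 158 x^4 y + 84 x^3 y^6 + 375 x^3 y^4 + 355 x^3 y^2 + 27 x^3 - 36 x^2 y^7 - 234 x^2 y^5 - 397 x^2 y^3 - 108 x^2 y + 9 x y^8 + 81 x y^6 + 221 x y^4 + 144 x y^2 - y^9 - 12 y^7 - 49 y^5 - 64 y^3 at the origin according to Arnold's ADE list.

E8

The Hessian of f at 0 is [[0, 0], [0, 0]] with rank 0, so corank 2. A Groebner basis of the Jacobian ideal J(f) in C{x,y} is {-1215*x^2/2 + x*y^3 + 1620*x*y - 1080*y^2, -486*x^2 + 1296*x*y + y^4 - 864*y^2, x^3 - 16*x*y^2/3 + 128*y^3/27, x^2*y - 8*x*y^2/3 + 16*y^3/9}; counting standard monomials gives mu = 8. Corank 2; j^3 = (3*x - 4*y)^3 is a perfect cube, so E-series; the 5-jet and mu = 8 give E_8.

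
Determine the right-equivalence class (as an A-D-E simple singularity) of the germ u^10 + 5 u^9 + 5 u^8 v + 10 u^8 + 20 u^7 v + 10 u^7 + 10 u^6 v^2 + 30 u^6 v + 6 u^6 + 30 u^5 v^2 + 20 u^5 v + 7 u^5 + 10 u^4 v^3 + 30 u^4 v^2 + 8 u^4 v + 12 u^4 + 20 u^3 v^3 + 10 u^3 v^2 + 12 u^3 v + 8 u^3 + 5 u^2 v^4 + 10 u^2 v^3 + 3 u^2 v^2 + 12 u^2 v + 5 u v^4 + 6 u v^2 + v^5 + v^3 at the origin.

E_8

The Hessian of f at 0 is [[0, 0], [0, 0]] with rank 0, so corank 2. A Groebner basis of the Jacobian ideal J(f) in C{u,v} is {-32*u^2*v + 128*u^2 + 128*u*v + v^4 + 8*v^3 + 32*v^2, u^3 + 3*u^2*v/2 - 3*u^2 - 3*u*v - v^3/4 - 3*v^2/4, 4*u^2 + u*v^2 + 4*u*v + v^3/2 + v^2}; counting standard monomials gives mu = 8. Corank 2; j^3 = (2*u + v)^3 is a perfect cube, so E-series; the 5-jet and mu = 8 give E_8.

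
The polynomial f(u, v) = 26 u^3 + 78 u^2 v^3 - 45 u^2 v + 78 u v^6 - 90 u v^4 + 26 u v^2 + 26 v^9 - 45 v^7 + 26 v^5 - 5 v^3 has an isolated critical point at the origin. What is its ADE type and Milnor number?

The Hessian of f at 0 is [[0, 0], [0, 0]] with rank 0, so corank 2. A Groebner basis of the Jacobian ideal J(f) in C{u,v} is {v^3, u^2 + v^2/3, u*v}; counting standard monomials gives mu = 4. Corank 2; j^3 = (2*u - v)*(13*u^2 - 16*u*v + 5*v^2) splits into three distinct lines over C (the quadratic factor has nonzero discriminant), so D_4.

Type D_4, Milnor number mu = 4.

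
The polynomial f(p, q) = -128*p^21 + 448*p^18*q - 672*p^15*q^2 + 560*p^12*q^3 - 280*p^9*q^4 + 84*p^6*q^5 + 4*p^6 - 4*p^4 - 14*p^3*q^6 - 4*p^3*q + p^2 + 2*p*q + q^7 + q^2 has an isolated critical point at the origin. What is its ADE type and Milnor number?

Type A_6, Milnor number mu = 6.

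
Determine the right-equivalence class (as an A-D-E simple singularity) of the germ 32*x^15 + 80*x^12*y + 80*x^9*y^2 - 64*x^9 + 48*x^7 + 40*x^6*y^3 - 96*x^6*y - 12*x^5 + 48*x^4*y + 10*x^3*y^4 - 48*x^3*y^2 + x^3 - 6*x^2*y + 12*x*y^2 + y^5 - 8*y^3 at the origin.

E_8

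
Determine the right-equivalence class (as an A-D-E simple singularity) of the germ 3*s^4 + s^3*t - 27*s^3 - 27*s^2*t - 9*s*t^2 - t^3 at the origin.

E_7

The Hessian of f at 0 has rank 0. Corank 2; j^3 = -(3*s + t)^3 is a perfect cube, so E-series; the 4-jet and mu = 7 give E_7.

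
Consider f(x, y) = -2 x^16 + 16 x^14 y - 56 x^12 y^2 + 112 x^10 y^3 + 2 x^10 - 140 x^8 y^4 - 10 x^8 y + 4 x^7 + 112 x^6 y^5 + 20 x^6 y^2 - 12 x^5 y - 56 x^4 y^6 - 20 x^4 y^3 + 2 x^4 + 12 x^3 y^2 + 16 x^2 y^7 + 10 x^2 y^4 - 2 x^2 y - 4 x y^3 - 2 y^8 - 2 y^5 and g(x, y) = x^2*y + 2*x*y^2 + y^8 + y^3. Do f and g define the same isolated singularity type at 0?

Yes.

The Hessian of f at 0 has rank 0. Corank 2; j^3 = -2*x^2*y has shape L^2 M (L != M), so D-series; mu = 9 gives D_9. The Hessian of g at 0 has rank 0. Corank 2; j^3 = y*(x + y)^2 has shape L^2 M (L != M), so D-series; mu = 9 gives D_9. Both have type D_9, hence right-equivalent.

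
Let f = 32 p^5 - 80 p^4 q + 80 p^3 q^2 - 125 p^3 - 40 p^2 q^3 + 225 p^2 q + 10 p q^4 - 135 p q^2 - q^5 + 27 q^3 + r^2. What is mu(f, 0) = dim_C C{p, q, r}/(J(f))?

8

The Hessian of f at 0 has rank 1. Corank 2; j^3 = -(5*p - 3*q)^3 is a perfect cube, so E-series; the 5-jet and mu = 8 give E_8.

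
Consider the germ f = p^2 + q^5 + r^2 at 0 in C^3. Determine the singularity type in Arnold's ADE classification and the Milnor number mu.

The Hessian of f at 0 has rank 2. Corank 1: A-series; mu = 4 gives A_4.

Type A4, Milnor number mu = 4.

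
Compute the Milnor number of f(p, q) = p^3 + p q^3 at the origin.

7

The Hessian of f at 0 is [[0, 0], [0, 0]] with rank 0, so corank 2. A Groebner basis of the Jacobian ideal J(f) in C{p,q} is {p^3, p*q^2, 3*p^2 + q^3}; counting standard monomials gives mu = 7. Corank 2; j^3 = p^3 is a perfect cube, so E-series; the 4-jet and mu = 7 give E_7.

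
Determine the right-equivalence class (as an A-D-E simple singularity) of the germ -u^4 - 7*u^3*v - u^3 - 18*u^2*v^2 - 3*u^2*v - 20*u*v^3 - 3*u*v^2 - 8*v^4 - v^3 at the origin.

The Hessian of f at 0 has rank 0. Corank 2; j^3 = -(u + v)^3 is a perfect cube, so E-series; the 4-jet and mu = 7 give E_7.

E_7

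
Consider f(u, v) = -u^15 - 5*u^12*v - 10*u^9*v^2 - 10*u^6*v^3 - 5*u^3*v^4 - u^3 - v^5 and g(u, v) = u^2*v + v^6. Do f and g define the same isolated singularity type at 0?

The Hessian of f at 0 has rank 0. Corank 2; j^3 = -u^3 is a perfect cube, so E-series; the 5-jet and mu = 8 give E_8. The Hessian of g at 0 has rank 0. Corank 2; j^3 = u^2*v has shape L^2 M (L != M), so D-series; mu = 7 gives D_7. f is E_8 but g is D_7, hence not right-equivalent.

No.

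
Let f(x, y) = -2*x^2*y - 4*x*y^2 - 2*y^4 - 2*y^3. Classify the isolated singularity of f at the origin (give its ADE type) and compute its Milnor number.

The Hessian of f at 0 has rank 0. Corank 2; j^3 = -2*y*(x + y)^2 has shape L^2 M (L != M), so D-series; mu = 5 gives D_5.

Type D5, Milnor number mu = 5.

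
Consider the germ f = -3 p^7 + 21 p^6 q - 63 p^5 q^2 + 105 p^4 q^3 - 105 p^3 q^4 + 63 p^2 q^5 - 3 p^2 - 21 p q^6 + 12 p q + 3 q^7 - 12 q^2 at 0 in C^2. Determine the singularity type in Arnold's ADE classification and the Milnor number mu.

The Hessian of f at 0 has rank 1. Corank 1: A-series; mu = 6 gives A_6.

Type A_{6}, Milnor number mu = 6.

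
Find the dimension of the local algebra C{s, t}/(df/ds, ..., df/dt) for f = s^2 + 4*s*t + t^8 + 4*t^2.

7

The Hessian of f at 0 has rank 1. Corank 1: A-series; mu = 7 gives A_7.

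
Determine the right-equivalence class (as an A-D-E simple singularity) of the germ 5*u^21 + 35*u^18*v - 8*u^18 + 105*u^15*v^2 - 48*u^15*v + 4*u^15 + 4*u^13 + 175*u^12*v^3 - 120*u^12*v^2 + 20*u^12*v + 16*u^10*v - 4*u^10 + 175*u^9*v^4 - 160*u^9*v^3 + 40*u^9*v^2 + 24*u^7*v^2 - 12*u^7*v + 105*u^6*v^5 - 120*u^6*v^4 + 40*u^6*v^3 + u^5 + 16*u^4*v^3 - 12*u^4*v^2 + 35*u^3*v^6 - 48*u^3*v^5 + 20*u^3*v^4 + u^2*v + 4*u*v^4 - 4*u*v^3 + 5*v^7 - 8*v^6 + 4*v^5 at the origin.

D8

The Hessian of f at 0 has rank 0. Corank 2; j^3 = u^2*v has shape L^2 M (L != M), so D-series; mu = 8 gives D_8.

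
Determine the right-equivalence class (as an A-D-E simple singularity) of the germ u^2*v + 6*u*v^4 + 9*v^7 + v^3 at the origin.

D_4

The Hessian of f at 0 is [[0, 0], [0, 0]] with rank 0, so corank 2. A Groebner basis of the Jacobian ideal J(f) in C{u,v} is {v^3, u^2 + 3*v^2, u*v}; counting standard monomials gives mu = 4. Corank 2; j^3 = v*(u^2 + v^2) splits into three distinct lines over C (the quadratic factor has nonzero discriminant), so D_4.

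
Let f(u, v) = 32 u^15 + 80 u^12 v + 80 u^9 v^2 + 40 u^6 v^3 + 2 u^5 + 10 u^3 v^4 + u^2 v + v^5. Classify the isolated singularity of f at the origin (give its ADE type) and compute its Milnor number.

The Hessian of f at 0 is [[0, 0], [0, 0]] with rank 0, so corank 2. A Groebner basis of the Jacobian ideal J(f) in C{u,v} is {u^2/5 + v^4, u^3, u*v}; counting standard monomials gives mu = 6. Corank 2; j^3 = u^2*v has shape L^2 M (L != M), so D-series; mu = 6 gives D_6.

Type D_{6}, Milnor number mu = 6.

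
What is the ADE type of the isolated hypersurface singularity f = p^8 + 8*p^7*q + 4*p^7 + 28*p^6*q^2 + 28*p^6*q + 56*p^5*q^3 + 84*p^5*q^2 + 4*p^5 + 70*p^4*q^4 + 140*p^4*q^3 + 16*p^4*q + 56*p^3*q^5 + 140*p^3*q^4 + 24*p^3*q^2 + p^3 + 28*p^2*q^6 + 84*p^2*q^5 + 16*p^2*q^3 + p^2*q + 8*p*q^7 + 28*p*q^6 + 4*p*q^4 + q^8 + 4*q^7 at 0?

D_{9}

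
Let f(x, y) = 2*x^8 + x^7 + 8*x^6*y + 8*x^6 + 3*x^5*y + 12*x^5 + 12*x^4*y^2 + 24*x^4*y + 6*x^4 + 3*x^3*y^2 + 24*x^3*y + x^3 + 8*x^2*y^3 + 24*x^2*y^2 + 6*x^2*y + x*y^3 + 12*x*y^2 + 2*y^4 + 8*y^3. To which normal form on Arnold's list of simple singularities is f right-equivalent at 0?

E7

The Hessian of f at 0 is [[0, 0], [0, 0]] with rank 0, so corank 2. A Groebner basis of the Jacobian ideal J(f) in C{x,y} is {-3*x^2/164 - 3*x*y/41 + y^4 - y^3/164 - 3*y^2/41, x^3 + 141*x^2/82 + 282*x*y/41 + 703*y^3/82 + 282*y^2/41, x^2*y - 95*x^2/164 - 95*x*y/41 - 2063*y^3/492 - 95*y^2/41, 6*x^2/41 + x*y^2 + 24*x*y/41 + 84*y^3/41 + 24*y^2/41}; counting standard monomials gives mu = 7. Corank 2; j^3 = (x + 2*y)^3 is a perfect cube, so E-series; the 4-jet and mu = 7 give E_7.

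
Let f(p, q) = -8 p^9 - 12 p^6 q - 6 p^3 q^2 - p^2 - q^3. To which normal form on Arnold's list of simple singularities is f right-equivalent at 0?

A_{2}

The Hessian of f at 0 is [[-2, 0], [0, 0]] with rank 1, so corank 1. A Groebner basis of the Jacobian ideal J(f) in C{p,q} is {q^2, p}; counting standard monomials gives mu = 2. Corank 1: A-series; mu = 2 gives A_2.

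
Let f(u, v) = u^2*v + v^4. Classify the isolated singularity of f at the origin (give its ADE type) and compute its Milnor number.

The Hessian of f at 0 has rank 0. Corank 2; j^3 = u^2*v has shape L^2 M (L != M), so D-series; mu = 5 gives D_5.

Type D_{5}, Milnor number mu = 5.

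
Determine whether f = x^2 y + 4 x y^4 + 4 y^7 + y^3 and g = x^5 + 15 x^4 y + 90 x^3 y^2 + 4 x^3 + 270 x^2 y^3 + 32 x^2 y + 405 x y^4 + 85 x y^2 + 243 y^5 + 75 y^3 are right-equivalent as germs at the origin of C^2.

No.

The Hessian of f at 0 is [[0, 0], [0, 0]] with rank 0, so corank 2. A Groebner basis of the Jacobian ideal J(f) in C{x,y} is {y^3, x^2 + 3*y^2, x*y}; counting standard monomials gives mu = 4. Corank 2; j^3 = y*(x^2 + y^2) splits into three distinct lines over C (the quadratic factor has nonzero discriminant), so D_4. The Hessian of g at 0 is [[0, 0], [0, 0]] with rank 0, so corank 2. A Groebner basis of the Jacobian ideal J(g) in C{x,y} is {-32*x*y/5 + y^4 - 16*y^2, x*y^2 + 5*y^3/2, x^2 + 11*x*y/2 + 15*y^2/2}; counting standard monomials gives mu = 6. Corank 2; j^3 = (x + 3*y)*(2*x + 5*y)^2 has shape L^2 M (L != M), so D-series; mu = 6 gives D_6. f is D_4 but g is D_6, hence not right-equivalent.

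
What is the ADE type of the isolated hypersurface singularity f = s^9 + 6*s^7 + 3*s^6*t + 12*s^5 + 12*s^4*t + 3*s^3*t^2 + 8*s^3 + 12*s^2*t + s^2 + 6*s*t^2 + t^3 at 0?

The Hessian of f at 0 has rank 1. Corank 1: A-series; mu = 2 gives A_2.

A_2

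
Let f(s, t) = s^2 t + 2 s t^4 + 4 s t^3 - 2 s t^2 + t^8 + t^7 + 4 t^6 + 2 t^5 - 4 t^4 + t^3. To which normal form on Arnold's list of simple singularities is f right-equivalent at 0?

The Hessian of f at 0 has rank 0. Corank 2; j^3 = t*(s - t)^2 has shape L^2 M (L != M), so D-series; mu = 9 gives D_9.

D_{9}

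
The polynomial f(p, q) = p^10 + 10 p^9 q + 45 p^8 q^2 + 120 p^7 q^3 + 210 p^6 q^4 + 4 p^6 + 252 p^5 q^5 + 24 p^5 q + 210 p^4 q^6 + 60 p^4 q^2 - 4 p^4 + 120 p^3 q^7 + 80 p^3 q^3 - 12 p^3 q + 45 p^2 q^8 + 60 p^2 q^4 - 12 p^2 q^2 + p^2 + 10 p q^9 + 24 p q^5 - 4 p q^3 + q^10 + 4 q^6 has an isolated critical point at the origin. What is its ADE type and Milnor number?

Type A_9, Milnor number mu = 9.

The Hessian of f at 0 has rank 1. Corank 1: A-series; mu = 9 gives A_9.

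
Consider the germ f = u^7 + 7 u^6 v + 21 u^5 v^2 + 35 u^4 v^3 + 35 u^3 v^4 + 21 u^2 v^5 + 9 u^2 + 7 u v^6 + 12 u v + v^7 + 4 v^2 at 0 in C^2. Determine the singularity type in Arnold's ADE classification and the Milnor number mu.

Type A_6, Milnor number mu = 6.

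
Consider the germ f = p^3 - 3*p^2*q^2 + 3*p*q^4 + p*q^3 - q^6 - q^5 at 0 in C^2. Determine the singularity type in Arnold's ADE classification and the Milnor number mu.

Type E_7, Milnor number mu = 7.

The Hessian of f at 0 has rank 0. Corank 2; j^3 = p^3 is a perfect cube, so E-series; the 4-jet and mu = 7 give E_7.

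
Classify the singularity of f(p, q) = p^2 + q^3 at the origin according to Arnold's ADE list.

The Hessian of f at 0 is [[2, 0], [0, 0]] with rank 1, so corank 1. A Groebner basis of the Jacobian ideal J(f) in C{p,q} is {q^2, p}; counting standard monomials gives mu = 2. Corank 1: A-series; mu = 2 gives A_2.

A_2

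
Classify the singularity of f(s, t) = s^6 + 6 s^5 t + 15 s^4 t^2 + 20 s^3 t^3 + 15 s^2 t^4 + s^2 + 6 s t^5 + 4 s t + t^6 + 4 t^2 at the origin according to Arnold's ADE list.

A_5

The Hessian of f at 0 is [[2, 4], [4, 8]] with rank 1, so corank 1. A Groebner basis of the Jacobian ideal J(f) in C{s,t} is {t^5, s + 2*t}; counting standard monomials gives mu = 5. Corank 1: A-series; mu = 5 gives A_5.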